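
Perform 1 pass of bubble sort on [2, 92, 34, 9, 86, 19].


Initial: [2, 92, 34, 9, 86, 19]
Pass 1: [2, 34, 9, 86, 19, 92] (4 swaps)

After 1 pass: [2, 34, 9, 86, 19, 92]


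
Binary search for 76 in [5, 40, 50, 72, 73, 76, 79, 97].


Step 1: lo=0, hi=7, mid=3, val=72
Step 2: lo=4, hi=7, mid=5, val=76

Found at index 5


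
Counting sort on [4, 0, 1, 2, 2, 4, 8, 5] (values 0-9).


Input: [4, 0, 1, 2, 2, 4, 8, 5]
Counts: [1, 1, 2, 0, 2, 1, 0, 0, 1, 0]

Sorted: [0, 1, 2, 2, 4, 4, 5, 8]


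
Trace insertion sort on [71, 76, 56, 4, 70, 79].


Initial: [71, 76, 56, 4, 70, 79]
Insert 76: [71, 76, 56, 4, 70, 79]
Insert 56: [56, 71, 76, 4, 70, 79]
Insert 4: [4, 56, 71, 76, 70, 79]
Insert 70: [4, 56, 70, 71, 76, 79]
Insert 79: [4, 56, 70, 71, 76, 79]

Sorted: [4, 56, 70, 71, 76, 79]


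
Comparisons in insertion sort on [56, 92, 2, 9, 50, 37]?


Algorithm: insertion sort
Input: [56, 92, 2, 9, 50, 37]
Sorted: [2, 9, 37, 50, 56, 92]

13


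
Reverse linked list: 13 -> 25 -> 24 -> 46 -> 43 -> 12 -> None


Step 1: curr=13, set curr.next=prev(None) | reversed so far: 13
Step 2: curr=25, set curr.next=prev(13) | reversed so far: 25 -> 13
Step 3: curr=24, set curr.next=prev(25) | reversed so far: 24 -> 25 -> 13
Step 4: curr=46, set curr.next=prev(24) | reversed so far: 46 -> 24 -> 25 -> 13
Step 5: curr=43, set curr.next=prev(46) | reversed so far: 43 -> 46 -> 24 -> 25 -> 13
Step 6: curr=12, set curr.next=prev(43) | reversed so far: 12 -> 43 -> 46 -> 24 -> 25 -> 13

12 -> 43 -> 46 -> 24 -> 25 -> 13 -> None


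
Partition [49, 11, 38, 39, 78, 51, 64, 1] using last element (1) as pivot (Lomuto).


Pivot: 1
Place pivot at 0: [1, 11, 38, 39, 78, 51, 64, 49]

Partitioned: [1, 11, 38, 39, 78, 51, 64, 49]


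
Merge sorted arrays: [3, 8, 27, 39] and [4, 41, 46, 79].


Take 3 from A
Take 4 from B
Take 8 from A
Take 27 from A
Take 39 from A

Merged: [3, 4, 8, 27, 39, 41, 46, 79]


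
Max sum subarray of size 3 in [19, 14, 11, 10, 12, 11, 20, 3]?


[0:3]: 44
[1:4]: 35
[2:5]: 33
[3:6]: 33
[4:7]: 43
[5:8]: 34

Max: 44 at [0:3]


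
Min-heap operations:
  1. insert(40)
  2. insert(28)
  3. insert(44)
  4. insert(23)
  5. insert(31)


insert(40) -> [40]
insert(28) -> [28, 40]
insert(44) -> [28, 40, 44]
insert(23) -> [23, 28, 44, 40]
insert(31) -> [23, 28, 44, 40, 31]

Final heap: [23, 28, 44, 40, 31]


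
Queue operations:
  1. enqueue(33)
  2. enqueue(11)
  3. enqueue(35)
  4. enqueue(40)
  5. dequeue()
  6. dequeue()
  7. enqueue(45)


enqueue(33) -> [33]
enqueue(11) -> [33, 11]
enqueue(35) -> [33, 11, 35]
enqueue(40) -> [33, 11, 35, 40]
dequeue()->33, [11, 35, 40]
dequeue()->11, [35, 40]
enqueue(45) -> [35, 40, 45]

Final queue: [35, 40, 45]


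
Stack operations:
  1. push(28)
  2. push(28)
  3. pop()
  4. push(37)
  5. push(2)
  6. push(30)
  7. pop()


push(28) -> [28]
push(28) -> [28, 28]
pop()->28, [28]
push(37) -> [28, 37]
push(2) -> [28, 37, 2]
push(30) -> [28, 37, 2, 30]
pop()->30, [28, 37, 2]

Final stack: [28, 37, 2]


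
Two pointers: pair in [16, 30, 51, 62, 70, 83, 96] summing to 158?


lo=0(16)+hi=6(96)=112
lo=1(30)+hi=6(96)=126
lo=2(51)+hi=6(96)=147
lo=3(62)+hi=6(96)=158

Yes: 62+96=158


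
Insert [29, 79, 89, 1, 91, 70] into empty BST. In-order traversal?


Insert 29: root
Insert 79: R from 29
Insert 89: R from 29 -> R from 79
Insert 1: L from 29
Insert 91: R from 29 -> R from 79 -> R from 89
Insert 70: R from 29 -> L from 79

In-order: [1, 29, 70, 79, 89, 91]


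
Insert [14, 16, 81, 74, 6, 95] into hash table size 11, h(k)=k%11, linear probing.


Insert 14: h=3 -> slot 3
Insert 16: h=5 -> slot 5
Insert 81: h=4 -> slot 4
Insert 74: h=8 -> slot 8
Insert 6: h=6 -> slot 6
Insert 95: h=7 -> slot 7

Table: [None, None, None, 14, 81, 16, 6, 95, 74, None, None]


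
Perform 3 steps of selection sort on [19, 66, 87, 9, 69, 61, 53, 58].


Initial: [19, 66, 87, 9, 69, 61, 53, 58]
Step 1: min=9 at 3
  Swap: [9, 66, 87, 19, 69, 61, 53, 58]
Step 2: min=19 at 3
  Swap: [9, 19, 87, 66, 69, 61, 53, 58]
Step 3: min=53 at 6
  Swap: [9, 19, 53, 66, 69, 61, 87, 58]

After 3 steps: [9, 19, 53, 66, 69, 61, 87, 58]


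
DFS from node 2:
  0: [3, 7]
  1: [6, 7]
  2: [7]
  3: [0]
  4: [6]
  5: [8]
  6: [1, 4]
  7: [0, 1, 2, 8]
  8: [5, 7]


Visit 2, push [7]
Visit 7, push [8, 1, 0]
Visit 0, push [3]
Visit 3, push []
Visit 1, push [6]
Visit 6, push [4]
Visit 4, push []
Visit 8, push [5]
Visit 5, push []

DFS order: [2, 7, 0, 3, 1, 6, 4, 8, 5]


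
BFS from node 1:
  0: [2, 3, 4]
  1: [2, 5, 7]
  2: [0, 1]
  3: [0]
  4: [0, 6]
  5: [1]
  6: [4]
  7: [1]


Visit 1, enqueue [2, 5, 7]
Visit 2, enqueue [0]
Visit 5, enqueue []
Visit 7, enqueue []
Visit 0, enqueue [3, 4]
Visit 3, enqueue []
Visit 4, enqueue [6]
Visit 6, enqueue []

BFS order: [1, 2, 5, 7, 0, 3, 4, 6]


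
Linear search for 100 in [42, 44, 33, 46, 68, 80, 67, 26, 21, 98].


i=0: 42!=100
i=1: 44!=100
i=2: 33!=100
i=3: 46!=100
i=4: 68!=100
i=5: 80!=100
i=6: 67!=100
i=7: 26!=100
i=8: 21!=100
i=9: 98!=100

Not found, 10 comps


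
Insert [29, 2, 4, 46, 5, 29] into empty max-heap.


Insert 29: [29]
Insert 2: [29, 2]
Insert 4: [29, 2, 4]
Insert 46: [46, 29, 4, 2]
Insert 5: [46, 29, 4, 2, 5]
Insert 29: [46, 29, 29, 2, 5, 4]

Final heap: [46, 29, 29, 2, 5, 4]


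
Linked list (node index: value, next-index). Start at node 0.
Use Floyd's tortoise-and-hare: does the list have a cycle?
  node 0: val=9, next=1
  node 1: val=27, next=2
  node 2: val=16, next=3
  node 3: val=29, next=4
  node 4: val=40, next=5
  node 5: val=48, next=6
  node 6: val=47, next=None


Floyd's tortoise (slow, +1) and hare (fast, +2):
  init: slow=0, fast=0
  step 1: slow=1, fast=2
  step 2: slow=2, fast=4
  step 3: slow=3, fast=6
  step 4: fast -> None, no cycle

Cycle: no


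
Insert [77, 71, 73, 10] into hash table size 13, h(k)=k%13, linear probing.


Insert 77: h=12 -> slot 12
Insert 71: h=6 -> slot 6
Insert 73: h=8 -> slot 8
Insert 10: h=10 -> slot 10

Table: [None, None, None, None, None, None, 71, None, 73, None, 10, None, 77]


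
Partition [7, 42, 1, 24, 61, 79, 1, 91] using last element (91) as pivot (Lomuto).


Pivot: 91
  7 <= 91: advance i (no swap)
  42 <= 91: advance i (no swap)
  1 <= 91: advance i (no swap)
  24 <= 91: advance i (no swap)
  61 <= 91: advance i (no swap)
  79 <= 91: advance i (no swap)
  1 <= 91: advance i (no swap)
Place pivot at 7: [7, 42, 1, 24, 61, 79, 1, 91]

Partitioned: [7, 42, 1, 24, 61, 79, 1, 91]


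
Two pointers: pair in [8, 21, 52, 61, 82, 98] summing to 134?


lo=0(8)+hi=5(98)=106
lo=1(21)+hi=5(98)=119
lo=2(52)+hi=5(98)=150
lo=2(52)+hi=4(82)=134

Yes: 52+82=134


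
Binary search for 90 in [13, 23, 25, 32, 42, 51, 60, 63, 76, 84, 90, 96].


Step 1: lo=0, hi=11, mid=5, val=51
Step 2: lo=6, hi=11, mid=8, val=76
Step 3: lo=9, hi=11, mid=10, val=90

Found at index 10


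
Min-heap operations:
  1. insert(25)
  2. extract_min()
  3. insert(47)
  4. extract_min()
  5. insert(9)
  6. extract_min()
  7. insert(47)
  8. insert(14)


insert(25) -> [25]
extract_min()->25, []
insert(47) -> [47]
extract_min()->47, []
insert(9) -> [9]
extract_min()->9, []
insert(47) -> [47]
insert(14) -> [14, 47]

Final heap: [14, 47]


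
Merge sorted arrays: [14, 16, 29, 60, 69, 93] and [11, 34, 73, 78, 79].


Take 11 from B
Take 14 from A
Take 16 from A
Take 29 from A
Take 34 from B
Take 60 from A
Take 69 from A
Take 73 from B
Take 78 from B
Take 79 from B

Merged: [11, 14, 16, 29, 34, 60, 69, 73, 78, 79, 93]


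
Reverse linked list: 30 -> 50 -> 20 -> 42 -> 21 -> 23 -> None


Step 1: curr=30, set curr.next=prev(None) | reversed so far: 30
Step 2: curr=50, set curr.next=prev(30) | reversed so far: 50 -> 30
Step 3: curr=20, set curr.next=prev(50) | reversed so far: 20 -> 50 -> 30
Step 4: curr=42, set curr.next=prev(20) | reversed so far: 42 -> 20 -> 50 -> 30
Step 5: curr=21, set curr.next=prev(42) | reversed so far: 21 -> 42 -> 20 -> 50 -> 30
Step 6: curr=23, set curr.next=prev(21) | reversed so far: 23 -> 21 -> 42 -> 20 -> 50 -> 30

23 -> 21 -> 42 -> 20 -> 50 -> 30 -> None


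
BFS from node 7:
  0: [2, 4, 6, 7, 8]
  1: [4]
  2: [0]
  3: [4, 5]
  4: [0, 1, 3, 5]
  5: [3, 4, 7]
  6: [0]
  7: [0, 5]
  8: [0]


Visit 7, enqueue [0, 5]
Visit 0, enqueue [2, 4, 6, 8]
Visit 5, enqueue [3]
Visit 2, enqueue []
Visit 4, enqueue [1]
Visit 6, enqueue []
Visit 8, enqueue []
Visit 3, enqueue []
Visit 1, enqueue []

BFS order: [7, 0, 5, 2, 4, 6, 8, 3, 1]


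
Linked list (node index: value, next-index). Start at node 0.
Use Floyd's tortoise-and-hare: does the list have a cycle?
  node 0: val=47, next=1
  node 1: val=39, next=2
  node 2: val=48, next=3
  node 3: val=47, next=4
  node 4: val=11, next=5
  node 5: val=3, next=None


Floyd's tortoise (slow, +1) and hare (fast, +2):
  init: slow=0, fast=0
  step 1: slow=1, fast=2
  step 2: slow=2, fast=4
  step 3: fast 4->5->None, no cycle

Cycle: no


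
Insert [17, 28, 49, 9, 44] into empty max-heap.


Insert 17: [17]
Insert 28: [28, 17]
Insert 49: [49, 17, 28]
Insert 9: [49, 17, 28, 9]
Insert 44: [49, 44, 28, 9, 17]

Final heap: [49, 44, 28, 9, 17]


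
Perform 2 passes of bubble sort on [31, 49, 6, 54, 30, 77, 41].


Initial: [31, 49, 6, 54, 30, 77, 41]
Pass 1: [31, 6, 49, 30, 54, 41, 77] (3 swaps)
Pass 2: [6, 31, 30, 49, 41, 54, 77] (3 swaps)

After 2 passes: [6, 31, 30, 49, 41, 54, 77]


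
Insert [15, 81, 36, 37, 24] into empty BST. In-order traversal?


Insert 15: root
Insert 81: R from 15
Insert 36: R from 15 -> L from 81
Insert 37: R from 15 -> L from 81 -> R from 36
Insert 24: R from 15 -> L from 81 -> L from 36

In-order: [15, 24, 36, 37, 81]


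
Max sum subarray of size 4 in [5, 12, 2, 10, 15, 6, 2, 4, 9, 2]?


[0:4]: 29
[1:5]: 39
[2:6]: 33
[3:7]: 33
[4:8]: 27
[5:9]: 21
[6:10]: 17

Max: 39 at [1:5]


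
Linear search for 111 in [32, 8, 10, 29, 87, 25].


i=0: 32!=111
i=1: 8!=111
i=2: 10!=111
i=3: 29!=111
i=4: 87!=111
i=5: 25!=111

Not found, 6 comps


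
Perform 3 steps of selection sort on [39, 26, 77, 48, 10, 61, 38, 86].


Initial: [39, 26, 77, 48, 10, 61, 38, 86]
Step 1: min=10 at 4
  Swap: [10, 26, 77, 48, 39, 61, 38, 86]
Step 2: min=26 at 1
  Swap: [10, 26, 77, 48, 39, 61, 38, 86]
Step 3: min=38 at 6
  Swap: [10, 26, 38, 48, 39, 61, 77, 86]

After 3 steps: [10, 26, 38, 48, 39, 61, 77, 86]


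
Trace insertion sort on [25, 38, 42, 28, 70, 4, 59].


Initial: [25, 38, 42, 28, 70, 4, 59]
Insert 38: [25, 38, 42, 28, 70, 4, 59]
Insert 42: [25, 38, 42, 28, 70, 4, 59]
Insert 28: [25, 28, 38, 42, 70, 4, 59]
Insert 70: [25, 28, 38, 42, 70, 4, 59]
Insert 4: [4, 25, 28, 38, 42, 70, 59]
Insert 59: [4, 25, 28, 38, 42, 59, 70]

Sorted: [4, 25, 28, 38, 42, 59, 70]


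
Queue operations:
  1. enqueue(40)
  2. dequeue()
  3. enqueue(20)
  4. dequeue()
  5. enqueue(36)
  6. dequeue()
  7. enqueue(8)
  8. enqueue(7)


enqueue(40) -> [40]
dequeue()->40, []
enqueue(20) -> [20]
dequeue()->20, []
enqueue(36) -> [36]
dequeue()->36, []
enqueue(8) -> [8]
enqueue(7) -> [8, 7]

Final queue: [8, 7]


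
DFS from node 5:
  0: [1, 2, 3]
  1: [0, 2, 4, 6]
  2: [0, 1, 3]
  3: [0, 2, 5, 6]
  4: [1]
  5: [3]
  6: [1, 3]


Visit 5, push [3]
Visit 3, push [6, 2, 0]
Visit 0, push [2, 1]
Visit 1, push [6, 4, 2]
Visit 2, push []
Visit 4, push []
Visit 6, push []

DFS order: [5, 3, 0, 1, 2, 4, 6]


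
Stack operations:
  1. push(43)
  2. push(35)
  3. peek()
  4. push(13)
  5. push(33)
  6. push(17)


push(43) -> [43]
push(35) -> [43, 35]
peek()->35
push(13) -> [43, 35, 13]
push(33) -> [43, 35, 13, 33]
push(17) -> [43, 35, 13, 33, 17]

Final stack: [43, 35, 13, 33, 17]


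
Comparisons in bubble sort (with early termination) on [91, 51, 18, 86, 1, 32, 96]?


Algorithm: bubble sort (with early termination)
Input: [91, 51, 18, 86, 1, 32, 96]
Sorted: [1, 18, 32, 51, 86, 91, 96]

20


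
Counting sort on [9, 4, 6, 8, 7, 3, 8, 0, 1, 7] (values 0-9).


Input: [9, 4, 6, 8, 7, 3, 8, 0, 1, 7]
Counts: [1, 1, 0, 1, 1, 0, 1, 2, 2, 1]

Sorted: [0, 1, 3, 4, 6, 7, 7, 8, 8, 9]


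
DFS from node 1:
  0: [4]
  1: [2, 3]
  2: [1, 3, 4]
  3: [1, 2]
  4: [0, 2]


Visit 1, push [3, 2]
Visit 2, push [4, 3]
Visit 3, push []
Visit 4, push [0]
Visit 0, push []

DFS order: [1, 2, 3, 4, 0]


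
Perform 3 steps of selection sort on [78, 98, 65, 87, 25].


Initial: [78, 98, 65, 87, 25]
Step 1: min=25 at 4
  Swap: [25, 98, 65, 87, 78]
Step 2: min=65 at 2
  Swap: [25, 65, 98, 87, 78]
Step 3: min=78 at 4
  Swap: [25, 65, 78, 87, 98]

After 3 steps: [25, 65, 78, 87, 98]


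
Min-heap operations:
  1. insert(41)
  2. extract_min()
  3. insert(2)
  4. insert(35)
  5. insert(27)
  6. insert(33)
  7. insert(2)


insert(41) -> [41]
extract_min()->41, []
insert(2) -> [2]
insert(35) -> [2, 35]
insert(27) -> [2, 35, 27]
insert(33) -> [2, 33, 27, 35]
insert(2) -> [2, 2, 27, 35, 33]

Final heap: [2, 2, 27, 35, 33]


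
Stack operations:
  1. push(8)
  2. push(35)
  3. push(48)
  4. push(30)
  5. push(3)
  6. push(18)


push(8) -> [8]
push(35) -> [8, 35]
push(48) -> [8, 35, 48]
push(30) -> [8, 35, 48, 30]
push(3) -> [8, 35, 48, 30, 3]
push(18) -> [8, 35, 48, 30, 3, 18]

Final stack: [8, 35, 48, 30, 3, 18]


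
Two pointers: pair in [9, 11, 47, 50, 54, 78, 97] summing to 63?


lo=0(9)+hi=6(97)=106
lo=0(9)+hi=5(78)=87
lo=0(9)+hi=4(54)=63

Yes: 9+54=63


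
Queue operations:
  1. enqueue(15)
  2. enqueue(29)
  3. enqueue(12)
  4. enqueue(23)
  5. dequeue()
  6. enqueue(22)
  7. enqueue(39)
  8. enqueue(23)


enqueue(15) -> [15]
enqueue(29) -> [15, 29]
enqueue(12) -> [15, 29, 12]
enqueue(23) -> [15, 29, 12, 23]
dequeue()->15, [29, 12, 23]
enqueue(22) -> [29, 12, 23, 22]
enqueue(39) -> [29, 12, 23, 22, 39]
enqueue(23) -> [29, 12, 23, 22, 39, 23]

Final queue: [29, 12, 23, 22, 39, 23]


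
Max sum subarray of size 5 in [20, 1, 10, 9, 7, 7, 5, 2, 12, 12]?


[0:5]: 47
[1:6]: 34
[2:7]: 38
[3:8]: 30
[4:9]: 33
[5:10]: 38

Max: 47 at [0:5]


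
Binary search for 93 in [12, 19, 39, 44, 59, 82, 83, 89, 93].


Step 1: lo=0, hi=8, mid=4, val=59
Step 2: lo=5, hi=8, mid=6, val=83
Step 3: lo=7, hi=8, mid=7, val=89
Step 4: lo=8, hi=8, mid=8, val=93

Found at index 8


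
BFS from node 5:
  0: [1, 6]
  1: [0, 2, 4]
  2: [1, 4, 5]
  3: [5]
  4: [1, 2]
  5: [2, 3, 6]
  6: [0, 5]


Visit 5, enqueue [2, 3, 6]
Visit 2, enqueue [1, 4]
Visit 3, enqueue []
Visit 6, enqueue [0]
Visit 1, enqueue []
Visit 4, enqueue []
Visit 0, enqueue []

BFS order: [5, 2, 3, 6, 1, 4, 0]


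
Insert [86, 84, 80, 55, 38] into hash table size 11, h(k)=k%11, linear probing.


Insert 86: h=9 -> slot 9
Insert 84: h=7 -> slot 7
Insert 80: h=3 -> slot 3
Insert 55: h=0 -> slot 0
Insert 38: h=5 -> slot 5

Table: [55, None, None, 80, None, 38, None, 84, None, 86, None]


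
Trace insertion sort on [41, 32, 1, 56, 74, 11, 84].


Initial: [41, 32, 1, 56, 74, 11, 84]
Insert 32: [32, 41, 1, 56, 74, 11, 84]
Insert 1: [1, 32, 41, 56, 74, 11, 84]
Insert 56: [1, 32, 41, 56, 74, 11, 84]
Insert 74: [1, 32, 41, 56, 74, 11, 84]
Insert 11: [1, 11, 32, 41, 56, 74, 84]
Insert 84: [1, 11, 32, 41, 56, 74, 84]

Sorted: [1, 11, 32, 41, 56, 74, 84]


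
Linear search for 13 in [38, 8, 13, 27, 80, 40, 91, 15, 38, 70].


i=0: 38!=13
i=1: 8!=13
i=2: 13==13 found!

Found at 2, 3 comps


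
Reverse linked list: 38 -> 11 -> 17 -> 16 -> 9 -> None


Step 1: curr=38, set curr.next=prev(None) | reversed so far: 38
Step 2: curr=11, set curr.next=prev(38) | reversed so far: 11 -> 38
Step 3: curr=17, set curr.next=prev(11) | reversed so far: 17 -> 11 -> 38
Step 4: curr=16, set curr.next=prev(17) | reversed so far: 16 -> 17 -> 11 -> 38
Step 5: curr=9, set curr.next=prev(16) | reversed so far: 9 -> 16 -> 17 -> 11 -> 38

9 -> 16 -> 17 -> 11 -> 38 -> None


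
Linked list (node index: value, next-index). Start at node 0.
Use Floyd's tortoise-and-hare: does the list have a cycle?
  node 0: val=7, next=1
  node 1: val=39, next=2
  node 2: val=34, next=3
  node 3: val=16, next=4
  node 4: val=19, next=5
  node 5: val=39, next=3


Floyd's tortoise (slow, +1) and hare (fast, +2):
  init: slow=0, fast=0
  step 1: slow=1, fast=2
  step 2: slow=2, fast=4
  step 3: slow=3, fast=3
  slow == fast at node 3: cycle detected

Cycle: yes


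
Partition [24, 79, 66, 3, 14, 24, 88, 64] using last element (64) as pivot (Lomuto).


Pivot: 64
  24 <= 64: advance i (no swap)
  3 <= 64: swap -> [24, 3, 66, 79, 14, 24, 88, 64]
  14 <= 64: swap -> [24, 3, 14, 79, 66, 24, 88, 64]
  24 <= 64: swap -> [24, 3, 14, 24, 66, 79, 88, 64]
Place pivot at 4: [24, 3, 14, 24, 64, 79, 88, 66]

Partitioned: [24, 3, 14, 24, 64, 79, 88, 66]


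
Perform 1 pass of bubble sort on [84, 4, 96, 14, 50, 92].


Initial: [84, 4, 96, 14, 50, 92]
Pass 1: [4, 84, 14, 50, 92, 96] (4 swaps)

After 1 pass: [4, 84, 14, 50, 92, 96]


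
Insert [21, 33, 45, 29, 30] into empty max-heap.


Insert 21: [21]
Insert 33: [33, 21]
Insert 45: [45, 21, 33]
Insert 29: [45, 29, 33, 21]
Insert 30: [45, 30, 33, 21, 29]

Final heap: [45, 30, 33, 21, 29]


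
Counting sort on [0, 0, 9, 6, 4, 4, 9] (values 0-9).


Input: [0, 0, 9, 6, 4, 4, 9]
Counts: [2, 0, 0, 0, 2, 0, 1, 0, 0, 2]

Sorted: [0, 0, 4, 4, 6, 9, 9]


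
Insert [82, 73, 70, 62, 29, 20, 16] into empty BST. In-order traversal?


Insert 82: root
Insert 73: L from 82
Insert 70: L from 82 -> L from 73
Insert 62: L from 82 -> L from 73 -> L from 70
Insert 29: L from 82 -> L from 73 -> L from 70 -> L from 62
Insert 20: L from 82 -> L from 73 -> L from 70 -> L from 62 -> L from 29
Insert 16: L from 82 -> L from 73 -> L from 70 -> L from 62 -> L from 29 -> L from 20

In-order: [16, 20, 29, 62, 70, 73, 82]


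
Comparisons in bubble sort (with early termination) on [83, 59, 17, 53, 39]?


Algorithm: bubble sort (with early termination)
Input: [83, 59, 17, 53, 39]
Sorted: [17, 39, 53, 59, 83]

10


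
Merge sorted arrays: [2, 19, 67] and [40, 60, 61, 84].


Take 2 from A
Take 19 from A
Take 40 from B
Take 60 from B
Take 61 from B
Take 67 from A

Merged: [2, 19, 40, 60, 61, 67, 84]


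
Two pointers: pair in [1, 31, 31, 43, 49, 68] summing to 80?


lo=0(1)+hi=5(68)=69
lo=1(31)+hi=5(68)=99
lo=1(31)+hi=4(49)=80

Yes: 31+49=80


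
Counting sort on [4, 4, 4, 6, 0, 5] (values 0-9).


Input: [4, 4, 4, 6, 0, 5]
Counts: [1, 0, 0, 0, 3, 1, 1, 0, 0, 0]

Sorted: [0, 4, 4, 4, 5, 6]


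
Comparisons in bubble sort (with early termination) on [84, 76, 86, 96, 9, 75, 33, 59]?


Algorithm: bubble sort (with early termination)
Input: [84, 76, 86, 96, 9, 75, 33, 59]
Sorted: [9, 33, 59, 75, 76, 84, 86, 96]

27


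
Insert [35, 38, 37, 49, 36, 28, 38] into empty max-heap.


Insert 35: [35]
Insert 38: [38, 35]
Insert 37: [38, 35, 37]
Insert 49: [49, 38, 37, 35]
Insert 36: [49, 38, 37, 35, 36]
Insert 28: [49, 38, 37, 35, 36, 28]
Insert 38: [49, 38, 38, 35, 36, 28, 37]

Final heap: [49, 38, 38, 35, 36, 28, 37]


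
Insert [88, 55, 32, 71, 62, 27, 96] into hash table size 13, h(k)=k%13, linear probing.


Insert 88: h=10 -> slot 10
Insert 55: h=3 -> slot 3
Insert 32: h=6 -> slot 6
Insert 71: h=6, 1 probes -> slot 7
Insert 62: h=10, 1 probes -> slot 11
Insert 27: h=1 -> slot 1
Insert 96: h=5 -> slot 5

Table: [None, 27, None, 55, None, 96, 32, 71, None, None, 88, 62, None]


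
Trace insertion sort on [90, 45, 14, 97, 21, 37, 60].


Initial: [90, 45, 14, 97, 21, 37, 60]
Insert 45: [45, 90, 14, 97, 21, 37, 60]
Insert 14: [14, 45, 90, 97, 21, 37, 60]
Insert 97: [14, 45, 90, 97, 21, 37, 60]
Insert 21: [14, 21, 45, 90, 97, 37, 60]
Insert 37: [14, 21, 37, 45, 90, 97, 60]
Insert 60: [14, 21, 37, 45, 60, 90, 97]

Sorted: [14, 21, 37, 45, 60, 90, 97]


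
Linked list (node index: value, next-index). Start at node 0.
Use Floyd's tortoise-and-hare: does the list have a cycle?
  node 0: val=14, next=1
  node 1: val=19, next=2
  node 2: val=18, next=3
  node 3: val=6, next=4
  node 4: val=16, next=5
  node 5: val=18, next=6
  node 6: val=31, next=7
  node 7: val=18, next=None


Floyd's tortoise (slow, +1) and hare (fast, +2):
  init: slow=0, fast=0
  step 1: slow=1, fast=2
  step 2: slow=2, fast=4
  step 3: slow=3, fast=6
  step 4: fast 6->7->None, no cycle

Cycle: no


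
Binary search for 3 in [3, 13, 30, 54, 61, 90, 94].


Step 1: lo=0, hi=6, mid=3, val=54
Step 2: lo=0, hi=2, mid=1, val=13
Step 3: lo=0, hi=0, mid=0, val=3

Found at index 0


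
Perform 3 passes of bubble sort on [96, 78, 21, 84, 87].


Initial: [96, 78, 21, 84, 87]
Pass 1: [78, 21, 84, 87, 96] (4 swaps)
Pass 2: [21, 78, 84, 87, 96] (1 swaps)
Pass 3: [21, 78, 84, 87, 96] (0 swaps)

After 3 passes: [21, 78, 84, 87, 96]


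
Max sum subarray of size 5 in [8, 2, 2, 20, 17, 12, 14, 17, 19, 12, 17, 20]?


[0:5]: 49
[1:6]: 53
[2:7]: 65
[3:8]: 80
[4:9]: 79
[5:10]: 74
[6:11]: 79
[7:12]: 85

Max: 85 at [7:12]


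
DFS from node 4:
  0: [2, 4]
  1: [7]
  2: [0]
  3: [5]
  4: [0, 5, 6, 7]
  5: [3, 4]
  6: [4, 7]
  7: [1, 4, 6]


Visit 4, push [7, 6, 5, 0]
Visit 0, push [2]
Visit 2, push []
Visit 5, push [3]
Visit 3, push []
Visit 6, push [7]
Visit 7, push [1]
Visit 1, push []

DFS order: [4, 0, 2, 5, 3, 6, 7, 1]


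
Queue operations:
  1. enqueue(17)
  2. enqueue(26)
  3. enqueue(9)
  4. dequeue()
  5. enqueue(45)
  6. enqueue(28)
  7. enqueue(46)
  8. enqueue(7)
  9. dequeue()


enqueue(17) -> [17]
enqueue(26) -> [17, 26]
enqueue(9) -> [17, 26, 9]
dequeue()->17, [26, 9]
enqueue(45) -> [26, 9, 45]
enqueue(28) -> [26, 9, 45, 28]
enqueue(46) -> [26, 9, 45, 28, 46]
enqueue(7) -> [26, 9, 45, 28, 46, 7]
dequeue()->26, [9, 45, 28, 46, 7]

Final queue: [9, 45, 28, 46, 7]


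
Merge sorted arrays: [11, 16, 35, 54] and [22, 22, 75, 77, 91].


Take 11 from A
Take 16 from A
Take 22 from B
Take 22 from B
Take 35 from A
Take 54 from A

Merged: [11, 16, 22, 22, 35, 54, 75, 77, 91]


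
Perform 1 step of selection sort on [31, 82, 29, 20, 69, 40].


Initial: [31, 82, 29, 20, 69, 40]
Step 1: min=20 at 3
  Swap: [20, 82, 29, 31, 69, 40]

After 1 step: [20, 82, 29, 31, 69, 40]


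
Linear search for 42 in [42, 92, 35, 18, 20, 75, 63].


i=0: 42==42 found!

Found at 0, 1 comps


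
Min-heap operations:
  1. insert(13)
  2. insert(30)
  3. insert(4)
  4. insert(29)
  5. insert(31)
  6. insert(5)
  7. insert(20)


insert(13) -> [13]
insert(30) -> [13, 30]
insert(4) -> [4, 30, 13]
insert(29) -> [4, 29, 13, 30]
insert(31) -> [4, 29, 13, 30, 31]
insert(5) -> [4, 29, 5, 30, 31, 13]
insert(20) -> [4, 29, 5, 30, 31, 13, 20]

Final heap: [4, 29, 5, 30, 31, 13, 20]


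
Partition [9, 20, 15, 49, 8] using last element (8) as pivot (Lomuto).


Pivot: 8
Place pivot at 0: [8, 20, 15, 49, 9]

Partitioned: [8, 20, 15, 49, 9]


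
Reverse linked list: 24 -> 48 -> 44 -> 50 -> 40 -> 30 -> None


Step 1: curr=24, set curr.next=prev(None) | reversed so far: 24
Step 2: curr=48, set curr.next=prev(24) | reversed so far: 48 -> 24
Step 3: curr=44, set curr.next=prev(48) | reversed so far: 44 -> 48 -> 24
Step 4: curr=50, set curr.next=prev(44) | reversed so far: 50 -> 44 -> 48 -> 24
Step 5: curr=40, set curr.next=prev(50) | reversed so far: 40 -> 50 -> 44 -> 48 -> 24
Step 6: curr=30, set curr.next=prev(40) | reversed so far: 30 -> 40 -> 50 -> 44 -> 48 -> 24

30 -> 40 -> 50 -> 44 -> 48 -> 24 -> None


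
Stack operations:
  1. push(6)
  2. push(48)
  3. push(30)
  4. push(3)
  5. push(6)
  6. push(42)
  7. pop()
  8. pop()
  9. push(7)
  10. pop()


push(6) -> [6]
push(48) -> [6, 48]
push(30) -> [6, 48, 30]
push(3) -> [6, 48, 30, 3]
push(6) -> [6, 48, 30, 3, 6]
push(42) -> [6, 48, 30, 3, 6, 42]
pop()->42, [6, 48, 30, 3, 6]
pop()->6, [6, 48, 30, 3]
push(7) -> [6, 48, 30, 3, 7]
pop()->7, [6, 48, 30, 3]

Final stack: [6, 48, 30, 3]


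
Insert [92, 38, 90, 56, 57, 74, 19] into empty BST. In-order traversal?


Insert 92: root
Insert 38: L from 92
Insert 90: L from 92 -> R from 38
Insert 56: L from 92 -> R from 38 -> L from 90
Insert 57: L from 92 -> R from 38 -> L from 90 -> R from 56
Insert 74: L from 92 -> R from 38 -> L from 90 -> R from 56 -> R from 57
Insert 19: L from 92 -> L from 38

In-order: [19, 38, 56, 57, 74, 90, 92]


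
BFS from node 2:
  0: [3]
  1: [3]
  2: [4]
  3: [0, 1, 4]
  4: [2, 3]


Visit 2, enqueue [4]
Visit 4, enqueue [3]
Visit 3, enqueue [0, 1]
Visit 0, enqueue []
Visit 1, enqueue []

BFS order: [2, 4, 3, 0, 1]


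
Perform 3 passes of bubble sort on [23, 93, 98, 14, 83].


Initial: [23, 93, 98, 14, 83]
Pass 1: [23, 93, 14, 83, 98] (2 swaps)
Pass 2: [23, 14, 83, 93, 98] (2 swaps)
Pass 3: [14, 23, 83, 93, 98] (1 swaps)

After 3 passes: [14, 23, 83, 93, 98]


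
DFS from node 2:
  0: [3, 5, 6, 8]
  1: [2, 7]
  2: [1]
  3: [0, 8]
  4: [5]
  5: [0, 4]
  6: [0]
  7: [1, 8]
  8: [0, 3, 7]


Visit 2, push [1]
Visit 1, push [7]
Visit 7, push [8]
Visit 8, push [3, 0]
Visit 0, push [6, 5, 3]
Visit 3, push []
Visit 5, push [4]
Visit 4, push []
Visit 6, push []

DFS order: [2, 1, 7, 8, 0, 3, 5, 4, 6]


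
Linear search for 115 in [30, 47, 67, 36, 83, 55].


i=0: 30!=115
i=1: 47!=115
i=2: 67!=115
i=3: 36!=115
i=4: 83!=115
i=5: 55!=115

Not found, 6 comps


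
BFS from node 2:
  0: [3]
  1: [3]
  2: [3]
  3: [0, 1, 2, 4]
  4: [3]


Visit 2, enqueue [3]
Visit 3, enqueue [0, 1, 4]
Visit 0, enqueue []
Visit 1, enqueue []
Visit 4, enqueue []

BFS order: [2, 3, 0, 1, 4]


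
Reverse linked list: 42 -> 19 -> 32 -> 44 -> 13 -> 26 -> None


Step 1: curr=42, set curr.next=prev(None) | reversed so far: 42
Step 2: curr=19, set curr.next=prev(42) | reversed so far: 19 -> 42
Step 3: curr=32, set curr.next=prev(19) | reversed so far: 32 -> 19 -> 42
Step 4: curr=44, set curr.next=prev(32) | reversed so far: 44 -> 32 -> 19 -> 42
Step 5: curr=13, set curr.next=prev(44) | reversed so far: 13 -> 44 -> 32 -> 19 -> 42
Step 6: curr=26, set curr.next=prev(13) | reversed so far: 26 -> 13 -> 44 -> 32 -> 19 -> 42

26 -> 13 -> 44 -> 32 -> 19 -> 42 -> None


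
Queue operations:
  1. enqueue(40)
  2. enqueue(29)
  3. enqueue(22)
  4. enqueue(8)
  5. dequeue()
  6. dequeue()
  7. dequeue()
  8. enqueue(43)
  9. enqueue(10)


enqueue(40) -> [40]
enqueue(29) -> [40, 29]
enqueue(22) -> [40, 29, 22]
enqueue(8) -> [40, 29, 22, 8]
dequeue()->40, [29, 22, 8]
dequeue()->29, [22, 8]
dequeue()->22, [8]
enqueue(43) -> [8, 43]
enqueue(10) -> [8, 43, 10]

Final queue: [8, 43, 10]


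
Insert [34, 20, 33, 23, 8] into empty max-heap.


Insert 34: [34]
Insert 20: [34, 20]
Insert 33: [34, 20, 33]
Insert 23: [34, 23, 33, 20]
Insert 8: [34, 23, 33, 20, 8]

Final heap: [34, 23, 33, 20, 8]


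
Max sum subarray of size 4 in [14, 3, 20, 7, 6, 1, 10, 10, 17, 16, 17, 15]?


[0:4]: 44
[1:5]: 36
[2:6]: 34
[3:7]: 24
[4:8]: 27
[5:9]: 38
[6:10]: 53
[7:11]: 60
[8:12]: 65

Max: 65 at [8:12]


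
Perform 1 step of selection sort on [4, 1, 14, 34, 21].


Initial: [4, 1, 14, 34, 21]
Step 1: min=1 at 1
  Swap: [1, 4, 14, 34, 21]

After 1 step: [1, 4, 14, 34, 21]


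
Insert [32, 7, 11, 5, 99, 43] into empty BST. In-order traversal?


Insert 32: root
Insert 7: L from 32
Insert 11: L from 32 -> R from 7
Insert 5: L from 32 -> L from 7
Insert 99: R from 32
Insert 43: R from 32 -> L from 99

In-order: [5, 7, 11, 32, 43, 99]


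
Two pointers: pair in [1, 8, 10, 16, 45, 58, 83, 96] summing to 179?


lo=0(1)+hi=7(96)=97
lo=1(8)+hi=7(96)=104
lo=2(10)+hi=7(96)=106
lo=3(16)+hi=7(96)=112
lo=4(45)+hi=7(96)=141
lo=5(58)+hi=7(96)=154
lo=6(83)+hi=7(96)=179

Yes: 83+96=179


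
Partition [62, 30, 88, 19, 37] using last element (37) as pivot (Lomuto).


Pivot: 37
  30 <= 37: swap -> [30, 62, 88, 19, 37]
  19 <= 37: swap -> [30, 19, 88, 62, 37]
Place pivot at 2: [30, 19, 37, 62, 88]

Partitioned: [30, 19, 37, 62, 88]


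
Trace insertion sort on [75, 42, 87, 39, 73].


Initial: [75, 42, 87, 39, 73]
Insert 42: [42, 75, 87, 39, 73]
Insert 87: [42, 75, 87, 39, 73]
Insert 39: [39, 42, 75, 87, 73]
Insert 73: [39, 42, 73, 75, 87]

Sorted: [39, 42, 73, 75, 87]


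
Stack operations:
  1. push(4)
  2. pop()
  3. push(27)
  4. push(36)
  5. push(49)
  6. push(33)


push(4) -> [4]
pop()->4, []
push(27) -> [27]
push(36) -> [27, 36]
push(49) -> [27, 36, 49]
push(33) -> [27, 36, 49, 33]

Final stack: [27, 36, 49, 33]


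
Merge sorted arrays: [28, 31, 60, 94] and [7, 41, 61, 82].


Take 7 from B
Take 28 from A
Take 31 from A
Take 41 from B
Take 60 from A
Take 61 from B
Take 82 from B

Merged: [7, 28, 31, 41, 60, 61, 82, 94]


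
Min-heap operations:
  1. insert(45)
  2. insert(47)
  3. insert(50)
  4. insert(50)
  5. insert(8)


insert(45) -> [45]
insert(47) -> [45, 47]
insert(50) -> [45, 47, 50]
insert(50) -> [45, 47, 50, 50]
insert(8) -> [8, 45, 50, 50, 47]

Final heap: [8, 45, 50, 50, 47]


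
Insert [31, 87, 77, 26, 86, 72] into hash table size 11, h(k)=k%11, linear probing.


Insert 31: h=9 -> slot 9
Insert 87: h=10 -> slot 10
Insert 77: h=0 -> slot 0
Insert 26: h=4 -> slot 4
Insert 86: h=9, 3 probes -> slot 1
Insert 72: h=6 -> slot 6

Table: [77, 86, None, None, 26, None, 72, None, None, 31, 87]


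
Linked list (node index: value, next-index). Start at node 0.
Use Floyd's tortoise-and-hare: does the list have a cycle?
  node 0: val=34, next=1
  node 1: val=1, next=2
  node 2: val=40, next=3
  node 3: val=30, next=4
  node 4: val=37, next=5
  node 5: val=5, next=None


Floyd's tortoise (slow, +1) and hare (fast, +2):
  init: slow=0, fast=0
  step 1: slow=1, fast=2
  step 2: slow=2, fast=4
  step 3: fast 4->5->None, no cycle

Cycle: no


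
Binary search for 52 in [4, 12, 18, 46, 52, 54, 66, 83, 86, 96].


Step 1: lo=0, hi=9, mid=4, val=52

Found at index 4


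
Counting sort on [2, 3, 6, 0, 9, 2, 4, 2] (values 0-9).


Input: [2, 3, 6, 0, 9, 2, 4, 2]
Counts: [1, 0, 3, 1, 1, 0, 1, 0, 0, 1]

Sorted: [0, 2, 2, 2, 3, 4, 6, 9]


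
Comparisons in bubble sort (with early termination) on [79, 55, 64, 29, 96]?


Algorithm: bubble sort (with early termination)
Input: [79, 55, 64, 29, 96]
Sorted: [29, 55, 64, 79, 96]

10


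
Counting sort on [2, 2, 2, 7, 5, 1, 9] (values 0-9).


Input: [2, 2, 2, 7, 5, 1, 9]
Counts: [0, 1, 3, 0, 0, 1, 0, 1, 0, 1]

Sorted: [1, 2, 2, 2, 5, 7, 9]


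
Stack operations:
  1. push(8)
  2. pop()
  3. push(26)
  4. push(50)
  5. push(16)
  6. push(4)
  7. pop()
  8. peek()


push(8) -> [8]
pop()->8, []
push(26) -> [26]
push(50) -> [26, 50]
push(16) -> [26, 50, 16]
push(4) -> [26, 50, 16, 4]
pop()->4, [26, 50, 16]
peek()->16

Final stack: [26, 50, 16]


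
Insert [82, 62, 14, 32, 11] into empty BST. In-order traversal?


Insert 82: root
Insert 62: L from 82
Insert 14: L from 82 -> L from 62
Insert 32: L from 82 -> L from 62 -> R from 14
Insert 11: L from 82 -> L from 62 -> L from 14

In-order: [11, 14, 32, 62, 82]


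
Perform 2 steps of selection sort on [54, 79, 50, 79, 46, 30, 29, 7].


Initial: [54, 79, 50, 79, 46, 30, 29, 7]
Step 1: min=7 at 7
  Swap: [7, 79, 50, 79, 46, 30, 29, 54]
Step 2: min=29 at 6
  Swap: [7, 29, 50, 79, 46, 30, 79, 54]

After 2 steps: [7, 29, 50, 79, 46, 30, 79, 54]


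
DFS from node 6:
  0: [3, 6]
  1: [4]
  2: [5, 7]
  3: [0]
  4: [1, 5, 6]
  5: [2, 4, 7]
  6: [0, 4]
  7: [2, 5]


Visit 6, push [4, 0]
Visit 0, push [3]
Visit 3, push []
Visit 4, push [5, 1]
Visit 1, push []
Visit 5, push [7, 2]
Visit 2, push [7]
Visit 7, push []

DFS order: [6, 0, 3, 4, 1, 5, 2, 7]


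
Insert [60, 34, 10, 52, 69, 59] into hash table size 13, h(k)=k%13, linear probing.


Insert 60: h=8 -> slot 8
Insert 34: h=8, 1 probes -> slot 9
Insert 10: h=10 -> slot 10
Insert 52: h=0 -> slot 0
Insert 69: h=4 -> slot 4
Insert 59: h=7 -> slot 7

Table: [52, None, None, None, 69, None, None, 59, 60, 34, 10, None, None]


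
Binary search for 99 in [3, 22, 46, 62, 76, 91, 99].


Step 1: lo=0, hi=6, mid=3, val=62
Step 2: lo=4, hi=6, mid=5, val=91
Step 3: lo=6, hi=6, mid=6, val=99

Found at index 6


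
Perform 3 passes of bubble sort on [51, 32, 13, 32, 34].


Initial: [51, 32, 13, 32, 34]
Pass 1: [32, 13, 32, 34, 51] (4 swaps)
Pass 2: [13, 32, 32, 34, 51] (1 swaps)
Pass 3: [13, 32, 32, 34, 51] (0 swaps)

After 3 passes: [13, 32, 32, 34, 51]


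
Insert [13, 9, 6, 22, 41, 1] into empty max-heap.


Insert 13: [13]
Insert 9: [13, 9]
Insert 6: [13, 9, 6]
Insert 22: [22, 13, 6, 9]
Insert 41: [41, 22, 6, 9, 13]
Insert 1: [41, 22, 6, 9, 13, 1]

Final heap: [41, 22, 6, 9, 13, 1]


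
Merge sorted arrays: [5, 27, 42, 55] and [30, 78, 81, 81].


Take 5 from A
Take 27 from A
Take 30 from B
Take 42 from A
Take 55 from A

Merged: [5, 27, 30, 42, 55, 78, 81, 81]


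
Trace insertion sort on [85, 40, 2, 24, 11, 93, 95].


Initial: [85, 40, 2, 24, 11, 93, 95]
Insert 40: [40, 85, 2, 24, 11, 93, 95]
Insert 2: [2, 40, 85, 24, 11, 93, 95]
Insert 24: [2, 24, 40, 85, 11, 93, 95]
Insert 11: [2, 11, 24, 40, 85, 93, 95]
Insert 93: [2, 11, 24, 40, 85, 93, 95]
Insert 95: [2, 11, 24, 40, 85, 93, 95]

Sorted: [2, 11, 24, 40, 85, 93, 95]


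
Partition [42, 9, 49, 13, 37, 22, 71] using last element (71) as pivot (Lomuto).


Pivot: 71
  42 <= 71: advance i (no swap)
  9 <= 71: advance i (no swap)
  49 <= 71: advance i (no swap)
  13 <= 71: advance i (no swap)
  37 <= 71: advance i (no swap)
  22 <= 71: advance i (no swap)
Place pivot at 6: [42, 9, 49, 13, 37, 22, 71]

Partitioned: [42, 9, 49, 13, 37, 22, 71]


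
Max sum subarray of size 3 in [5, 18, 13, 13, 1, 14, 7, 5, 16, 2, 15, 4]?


[0:3]: 36
[1:4]: 44
[2:5]: 27
[3:6]: 28
[4:7]: 22
[5:8]: 26
[6:9]: 28
[7:10]: 23
[8:11]: 33
[9:12]: 21

Max: 44 at [1:4]


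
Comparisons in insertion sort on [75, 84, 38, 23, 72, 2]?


Algorithm: insertion sort
Input: [75, 84, 38, 23, 72, 2]
Sorted: [2, 23, 38, 72, 75, 84]

14


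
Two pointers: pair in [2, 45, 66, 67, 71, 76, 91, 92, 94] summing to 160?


lo=0(2)+hi=8(94)=96
lo=1(45)+hi=8(94)=139
lo=2(66)+hi=8(94)=160

Yes: 66+94=160


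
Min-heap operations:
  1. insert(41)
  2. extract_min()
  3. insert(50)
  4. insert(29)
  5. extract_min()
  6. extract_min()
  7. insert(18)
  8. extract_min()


insert(41) -> [41]
extract_min()->41, []
insert(50) -> [50]
insert(29) -> [29, 50]
extract_min()->29, [50]
extract_min()->50, []
insert(18) -> [18]
extract_min()->18, []

Final heap: []


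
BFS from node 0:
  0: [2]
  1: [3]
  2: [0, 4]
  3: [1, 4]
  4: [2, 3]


Visit 0, enqueue [2]
Visit 2, enqueue [4]
Visit 4, enqueue [3]
Visit 3, enqueue [1]
Visit 1, enqueue []

BFS order: [0, 2, 4, 3, 1]


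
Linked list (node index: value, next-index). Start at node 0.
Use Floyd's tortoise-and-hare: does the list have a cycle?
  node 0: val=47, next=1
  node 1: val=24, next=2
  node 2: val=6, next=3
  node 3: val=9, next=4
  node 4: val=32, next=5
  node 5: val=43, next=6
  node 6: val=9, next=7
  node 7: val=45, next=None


Floyd's tortoise (slow, +1) and hare (fast, +2):
  init: slow=0, fast=0
  step 1: slow=1, fast=2
  step 2: slow=2, fast=4
  step 3: slow=3, fast=6
  step 4: fast 6->7->None, no cycle

Cycle: no


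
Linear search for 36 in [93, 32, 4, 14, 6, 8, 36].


i=0: 93!=36
i=1: 32!=36
i=2: 4!=36
i=3: 14!=36
i=4: 6!=36
i=5: 8!=36
i=6: 36==36 found!

Found at 6, 7 comps


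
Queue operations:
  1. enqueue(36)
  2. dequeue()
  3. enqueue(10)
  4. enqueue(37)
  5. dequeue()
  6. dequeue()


enqueue(36) -> [36]
dequeue()->36, []
enqueue(10) -> [10]
enqueue(37) -> [10, 37]
dequeue()->10, [37]
dequeue()->37, []

Final queue: []


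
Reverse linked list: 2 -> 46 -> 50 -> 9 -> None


Step 1: curr=2, set curr.next=prev(None) | reversed so far: 2
Step 2: curr=46, set curr.next=prev(2) | reversed so far: 46 -> 2
Step 3: curr=50, set curr.next=prev(46) | reversed so far: 50 -> 46 -> 2
Step 4: curr=9, set curr.next=prev(50) | reversed so far: 9 -> 50 -> 46 -> 2

9 -> 50 -> 46 -> 2 -> None


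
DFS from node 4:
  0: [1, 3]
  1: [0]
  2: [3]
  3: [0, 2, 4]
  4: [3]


Visit 4, push [3]
Visit 3, push [2, 0]
Visit 0, push [1]
Visit 1, push []
Visit 2, push []

DFS order: [4, 3, 0, 1, 2]


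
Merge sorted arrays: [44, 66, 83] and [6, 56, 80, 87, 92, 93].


Take 6 from B
Take 44 from A
Take 56 from B
Take 66 from A
Take 80 from B
Take 83 from A

Merged: [6, 44, 56, 66, 80, 83, 87, 92, 93]


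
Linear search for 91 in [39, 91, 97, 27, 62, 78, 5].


i=0: 39!=91
i=1: 91==91 found!

Found at 1, 2 comps


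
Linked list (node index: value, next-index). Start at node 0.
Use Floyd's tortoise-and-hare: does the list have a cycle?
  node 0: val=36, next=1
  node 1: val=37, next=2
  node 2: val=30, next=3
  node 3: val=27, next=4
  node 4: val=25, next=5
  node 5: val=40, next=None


Floyd's tortoise (slow, +1) and hare (fast, +2):
  init: slow=0, fast=0
  step 1: slow=1, fast=2
  step 2: slow=2, fast=4
  step 3: fast 4->5->None, no cycle

Cycle: no


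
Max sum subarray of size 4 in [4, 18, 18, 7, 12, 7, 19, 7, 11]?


[0:4]: 47
[1:5]: 55
[2:6]: 44
[3:7]: 45
[4:8]: 45
[5:9]: 44

Max: 55 at [1:5]


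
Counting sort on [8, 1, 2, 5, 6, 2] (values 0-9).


Input: [8, 1, 2, 5, 6, 2]
Counts: [0, 1, 2, 0, 0, 1, 1, 0, 1, 0]

Sorted: [1, 2, 2, 5, 6, 8]


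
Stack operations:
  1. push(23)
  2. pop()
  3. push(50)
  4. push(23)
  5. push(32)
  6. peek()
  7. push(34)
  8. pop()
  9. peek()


push(23) -> [23]
pop()->23, []
push(50) -> [50]
push(23) -> [50, 23]
push(32) -> [50, 23, 32]
peek()->32
push(34) -> [50, 23, 32, 34]
pop()->34, [50, 23, 32]
peek()->32

Final stack: [50, 23, 32]


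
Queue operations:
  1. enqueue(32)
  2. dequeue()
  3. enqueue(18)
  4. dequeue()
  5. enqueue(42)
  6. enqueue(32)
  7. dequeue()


enqueue(32) -> [32]
dequeue()->32, []
enqueue(18) -> [18]
dequeue()->18, []
enqueue(42) -> [42]
enqueue(32) -> [42, 32]
dequeue()->42, [32]

Final queue: [32]


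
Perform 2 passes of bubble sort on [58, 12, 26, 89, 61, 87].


Initial: [58, 12, 26, 89, 61, 87]
Pass 1: [12, 26, 58, 61, 87, 89] (4 swaps)
Pass 2: [12, 26, 58, 61, 87, 89] (0 swaps)

After 2 passes: [12, 26, 58, 61, 87, 89]


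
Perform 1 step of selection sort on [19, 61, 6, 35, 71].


Initial: [19, 61, 6, 35, 71]
Step 1: min=6 at 2
  Swap: [6, 61, 19, 35, 71]

After 1 step: [6, 61, 19, 35, 71]


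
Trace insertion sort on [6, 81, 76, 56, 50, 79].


Initial: [6, 81, 76, 56, 50, 79]
Insert 81: [6, 81, 76, 56, 50, 79]
Insert 76: [6, 76, 81, 56, 50, 79]
Insert 56: [6, 56, 76, 81, 50, 79]
Insert 50: [6, 50, 56, 76, 81, 79]
Insert 79: [6, 50, 56, 76, 79, 81]

Sorted: [6, 50, 56, 76, 79, 81]


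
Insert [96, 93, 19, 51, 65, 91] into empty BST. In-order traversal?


Insert 96: root
Insert 93: L from 96
Insert 19: L from 96 -> L from 93
Insert 51: L from 96 -> L from 93 -> R from 19
Insert 65: L from 96 -> L from 93 -> R from 19 -> R from 51
Insert 91: L from 96 -> L from 93 -> R from 19 -> R from 51 -> R from 65

In-order: [19, 51, 65, 91, 93, 96]


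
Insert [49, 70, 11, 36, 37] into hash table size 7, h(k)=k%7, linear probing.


Insert 49: h=0 -> slot 0
Insert 70: h=0, 1 probes -> slot 1
Insert 11: h=4 -> slot 4
Insert 36: h=1, 1 probes -> slot 2
Insert 37: h=2, 1 probes -> slot 3

Table: [49, 70, 36, 37, 11, None, None]


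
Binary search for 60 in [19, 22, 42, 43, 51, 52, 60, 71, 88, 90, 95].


Step 1: lo=0, hi=10, mid=5, val=52
Step 2: lo=6, hi=10, mid=8, val=88
Step 3: lo=6, hi=7, mid=6, val=60

Found at index 6


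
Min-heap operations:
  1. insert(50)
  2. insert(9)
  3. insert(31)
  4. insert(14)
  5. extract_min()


insert(50) -> [50]
insert(9) -> [9, 50]
insert(31) -> [9, 50, 31]
insert(14) -> [9, 14, 31, 50]
extract_min()->9, [14, 50, 31]

Final heap: [14, 50, 31]


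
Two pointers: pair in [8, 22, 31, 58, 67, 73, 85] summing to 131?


lo=0(8)+hi=6(85)=93
lo=1(22)+hi=6(85)=107
lo=2(31)+hi=6(85)=116
lo=3(58)+hi=6(85)=143
lo=3(58)+hi=5(73)=131

Yes: 58+73=131


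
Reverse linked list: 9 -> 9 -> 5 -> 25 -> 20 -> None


Step 1: curr=9, set curr.next=prev(None) | reversed so far: 9
Step 2: curr=9, set curr.next=prev(9) | reversed so far: 9 -> 9
Step 3: curr=5, set curr.next=prev(9) | reversed so far: 5 -> 9 -> 9
Step 4: curr=25, set curr.next=prev(5) | reversed so far: 25 -> 5 -> 9 -> 9
Step 5: curr=20, set curr.next=prev(25) | reversed so far: 20 -> 25 -> 5 -> 9 -> 9

20 -> 25 -> 5 -> 9 -> 9 -> None
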